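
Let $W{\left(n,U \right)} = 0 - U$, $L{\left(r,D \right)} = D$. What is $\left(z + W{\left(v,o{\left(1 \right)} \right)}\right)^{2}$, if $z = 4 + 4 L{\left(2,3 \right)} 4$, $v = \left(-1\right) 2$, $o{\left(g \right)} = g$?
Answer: $2601$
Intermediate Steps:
$v = -2$
$z = 52$ ($z = 4 + 4 \cdot 3 \cdot 4 = 4 + 4 \cdot 12 = 4 + 48 = 52$)
$W{\left(n,U \right)} = - U$
$\left(z + W{\left(v,o{\left(1 \right)} \right)}\right)^{2} = \left(52 - 1\right)^{2} = 51^{2} = 2601$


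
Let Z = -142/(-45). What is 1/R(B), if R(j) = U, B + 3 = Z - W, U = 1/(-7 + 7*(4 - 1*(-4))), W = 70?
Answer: 49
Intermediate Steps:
Z = 142/45 (Z = -142*(-1/45) = 142/45 ≈ 3.1556)
U = 1/49 (U = 1/(-7 + 7*(4 + 4)) = 1/(-7 + 7*8) = 1/(-7 + 56) = 1/49 ≈ 0.020408)
B = -3143/45 (B = -3 + (142/45 - 1*70) = -3 + (142/45 - 70) = -3 - 3008/45 = -3143/45 ≈ -69.844)
R(j) = 1/49
1/R(B) = 1/(1/49) = 49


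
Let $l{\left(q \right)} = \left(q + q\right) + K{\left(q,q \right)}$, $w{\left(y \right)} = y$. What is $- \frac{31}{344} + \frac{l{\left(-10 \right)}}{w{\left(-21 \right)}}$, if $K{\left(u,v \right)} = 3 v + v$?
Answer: $\frac{6663}{2408} \approx 2.767$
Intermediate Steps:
$K{\left(u,v \right)} = 4 v$
$l{\left(q \right)} = 6 q$ ($l{\left(q \right)} = \left(q + q\right) + 4 q = 2 q + 4 q = 6 q$)
$- \frac{31}{344} + \frac{l{\left(-10 \right)}}{w{\left(-21 \right)}} = - \frac{31}{344} + \frac{6 \left(-10\right)}{-21} = \left(-31\right) \frac{1}{344} - - \frac{20}{7} = - \frac{31}{344} + \frac{20}{7} = \frac{6663}{2408}$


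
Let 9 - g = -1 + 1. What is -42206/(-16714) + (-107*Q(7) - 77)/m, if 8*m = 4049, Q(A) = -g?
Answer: 144680463/33837493 ≈ 4.2757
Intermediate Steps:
g = 9 (g = 9 - (-1 + 1) = 9 - 1*0 = 9 + 0 = 9)
Q(A) = -9 (Q(A) = -1*9 = -9)
m = 4049/8 (m = (⅛)*4049 = 4049/8 ≈ 506.13)
-42206/(-16714) + (-107*Q(7) - 77)/m = -42206/(-16714) + (-107*(-9) - 77)/(4049/8) = -42206*(-1/16714) + (963 - 77)*(8/4049) = 21103/8357 + 886*(8/4049) = 21103/8357 + 7088/4049 = 144680463/33837493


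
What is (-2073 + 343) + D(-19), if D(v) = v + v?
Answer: -1768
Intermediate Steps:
D(v) = 2*v
(-2073 + 343) + D(-19) = (-2073 + 343) + 2*(-19) = -1730 - 38 = -1768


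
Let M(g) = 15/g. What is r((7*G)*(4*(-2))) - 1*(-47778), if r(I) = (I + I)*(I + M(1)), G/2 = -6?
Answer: 971106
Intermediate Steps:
G = -12 (G = 2*(-6) = -12)
r(I) = 2*I*(15 + I) (r(I) = (I + I)*(I + 15/1) = (2*I)*(I + 15*1) = (2*I)*(I + 15) = (2*I)*(15 + I) = 2*I*(15 + I))
r((7*G)*(4*(-2))) - 1*(-47778) = 2*((7*(-12))*(4*(-2)))*(15 + (7*(-12))*(4*(-2))) - 1*(-47778) = 2*(-84*(-8))*(15 - 84*(-8)) + 47778 = 2*672*(15 + 672) + 47778 = 2*672*687 + 47778 = 923328 + 47778 = 971106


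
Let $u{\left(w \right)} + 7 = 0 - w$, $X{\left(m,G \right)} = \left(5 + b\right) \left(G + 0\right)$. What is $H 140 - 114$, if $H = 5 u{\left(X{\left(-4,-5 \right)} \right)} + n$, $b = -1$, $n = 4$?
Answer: $9546$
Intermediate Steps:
$X{\left(m,G \right)} = 4 G$ ($X{\left(m,G \right)} = \left(5 - 1\right) \left(G + 0\right) = 4 G$)
$u{\left(w \right)} = -7 - w$ ($u{\left(w \right)} = -7 + \left(0 - w\right) = -7 - w$)
$H = 69$ ($H = 5 \left(-7 - 4 \left(-5\right)\right) + 4 = 5 \left(-7 - -20\right) + 4 = 5 \left(-7 + 20\right) + 4 = 5 \cdot 13 + 4 = 65 + 4 = 69$)
$H 140 - 114 = 69 \cdot 140 - 114 = 9660 - 114 = 9546$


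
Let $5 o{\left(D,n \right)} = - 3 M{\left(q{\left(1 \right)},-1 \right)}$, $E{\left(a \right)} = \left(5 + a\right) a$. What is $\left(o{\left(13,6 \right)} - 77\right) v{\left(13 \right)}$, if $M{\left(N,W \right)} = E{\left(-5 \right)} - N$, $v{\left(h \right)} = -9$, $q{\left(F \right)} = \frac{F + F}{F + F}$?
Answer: $\frac{3438}{5} \approx 687.6$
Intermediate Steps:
$q{\left(F \right)} = 1$ ($q{\left(F \right)} = \frac{2 F}{2 F} = 2 F \frac{1}{2 F} = 1$)
$E{\left(a \right)} = a \left(5 + a\right)$
$M{\left(N,W \right)} = - N$ ($M{\left(N,W \right)} = - 5 \left(5 - 5\right) - N = \left(-5\right) 0 - N = 0 - N = - N$)
$o{\left(D,n \right)} = \frac{3}{5}$ ($o{\left(D,n \right)} = \frac{\left(-3\right) \left(\left(-1\right) 1\right)}{5} = \frac{\left(-3\right) \left(-1\right)}{5} = \frac{1}{5} \cdot 3 = \frac{3}{5}$)
$\left(o{\left(13,6 \right)} - 77\right) v{\left(13 \right)} = \left(\frac{3}{5} - 77\right) \left(-9\right) = \left(- \frac{382}{5}\right) \left(-9\right) = \frac{3438}{5}$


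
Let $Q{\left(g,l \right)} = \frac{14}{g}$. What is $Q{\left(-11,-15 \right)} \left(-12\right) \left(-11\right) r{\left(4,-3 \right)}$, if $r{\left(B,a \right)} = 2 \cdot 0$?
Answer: $0$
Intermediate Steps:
$r{\left(B,a \right)} = 0$
$Q{\left(-11,-15 \right)} \left(-12\right) \left(-11\right) r{\left(4,-3 \right)} = \frac{14}{-11} \left(-12\right) \left(-11\right) 0 = 14 \left(- \frac{1}{11}\right) 132 \cdot 0 = \left(- \frac{14}{11}\right) 0 = 0$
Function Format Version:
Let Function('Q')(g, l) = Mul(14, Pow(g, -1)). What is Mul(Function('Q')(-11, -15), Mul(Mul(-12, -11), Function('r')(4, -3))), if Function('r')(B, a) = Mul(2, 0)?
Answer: 0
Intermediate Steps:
Function('r')(B, a) = 0
Mul(Function('Q')(-11, -15), Mul(Mul(-12, -11), Function('r')(4, -3))) = Mul(Mul(14, Pow(-11, -1)), Mul(Mul(-12, -11), 0)) = Mul(Mul(14, Rational(-1, 11)), Mul(132, 0)) = Mul(Rational(-14, 11), 0) = 0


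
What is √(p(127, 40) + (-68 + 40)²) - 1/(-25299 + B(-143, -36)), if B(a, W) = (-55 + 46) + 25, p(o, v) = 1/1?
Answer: 1/25283 + √785 ≈ 28.018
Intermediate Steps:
p(o, v) = 1
B(a, W) = 16 (B(a, W) = -9 + 25 = 16)
√(p(127, 40) + (-68 + 40)²) - 1/(-25299 + B(-143, -36)) = √(1 + (-68 + 40)²) - 1/(-25299 + 16) = √(1 + (-28)²) - 1/(-25283) = √(1 + 784) - 1*(-1/25283) = √785 + 1/25283 = 1/25283 + √785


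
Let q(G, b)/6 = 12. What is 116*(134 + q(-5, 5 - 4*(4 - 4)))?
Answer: 23896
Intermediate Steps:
q(G, b) = 72 (q(G, b) = 6*12 = 72)
116*(134 + q(-5, 5 - 4*(4 - 4))) = 116*(134 + 72) = 116*206 = 23896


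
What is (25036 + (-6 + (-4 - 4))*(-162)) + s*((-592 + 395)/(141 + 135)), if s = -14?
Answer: 3769331/138 ≈ 27314.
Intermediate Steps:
(25036 + (-6 + (-4 - 4))*(-162)) + s*((-592 + 395)/(141 + 135)) = (25036 + (-6 + (-4 - 4))*(-162)) - 14*(-592 + 395)/(141 + 135) = (25036 + (-6 - 8)*(-162)) - (-2758)/276 = (25036 - 14*(-162)) - (-2758)/276 = (25036 + 2268) - 14*(-197/276) = 27304 + 1379/138 = 3769331/138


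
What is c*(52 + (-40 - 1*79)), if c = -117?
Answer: 7839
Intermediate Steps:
c*(52 + (-40 - 1*79)) = -117*(52 + (-40 - 1*79)) = -117*(52 + (-40 - 79)) = -117*(52 - 119) = -117*(-67) = 7839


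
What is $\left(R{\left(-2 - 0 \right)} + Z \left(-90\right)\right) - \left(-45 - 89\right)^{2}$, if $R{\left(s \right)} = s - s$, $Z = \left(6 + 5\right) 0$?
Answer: $-17956$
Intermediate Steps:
$Z = 0$ ($Z = 11 \cdot 0 = 0$)
$R{\left(s \right)} = 0$
$\left(R{\left(-2 - 0 \right)} + Z \left(-90\right)\right) - \left(-45 - 89\right)^{2} = \left(0 + 0 \left(-90\right)\right) - \left(-45 - 89\right)^{2} = \left(0 + 0\right) - \left(-134\right)^{2} = 0 - 17956 = -17956$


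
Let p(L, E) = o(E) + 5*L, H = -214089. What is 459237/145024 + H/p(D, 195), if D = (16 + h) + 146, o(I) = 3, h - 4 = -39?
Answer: -1397956815/4205696 ≈ -332.40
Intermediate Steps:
h = -35 (h = 4 - 39 = -35)
D = 127 (D = (16 - 35) + 146 = -19 + 146 = 127)
p(L, E) = 3 + 5*L
459237/145024 + H/p(D, 195) = 459237/145024 - 214089/(3 + 5*127) = 459237*(1/145024) - 214089/(3 + 635) = 459237/145024 - 214089/638 = -1397956815/4205696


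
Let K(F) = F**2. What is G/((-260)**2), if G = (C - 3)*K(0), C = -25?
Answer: 0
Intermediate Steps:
G = 0 (G = (-25 - 3)*0**2 = -28*0 = 0)
G/((-260)**2) = 0/((-260)**2) = 0/67600 = 0*(1/67600) = 0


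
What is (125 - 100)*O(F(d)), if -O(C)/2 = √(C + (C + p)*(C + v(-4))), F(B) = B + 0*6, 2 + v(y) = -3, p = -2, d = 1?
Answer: -50*√5 ≈ -111.80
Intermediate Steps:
v(y) = -5 (v(y) = -2 - 3 = -5)
F(B) = B (F(B) = B + 0 = B)
O(C) = -2*√(C + (-5 + C)*(-2 + C)) (O(C) = -2*√(C + (C - 2)*(C - 5)) = -2*√(C + (-2 + C)*(-5 + C)) = -2*√(C + (-5 + C)*(-2 + C)))
(125 - 100)*O(F(d)) = (125 - 100)*(-2*√(10 + 1² - 6*1)) = 25*(-2*√(10 + 1 - 6)) = 25*(-2*√5) = -50*√5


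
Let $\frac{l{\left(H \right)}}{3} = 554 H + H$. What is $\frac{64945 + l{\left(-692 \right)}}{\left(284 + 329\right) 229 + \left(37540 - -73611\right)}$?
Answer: $- \frac{1087235}{251528} \approx -4.3225$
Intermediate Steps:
$l{\left(H \right)} = 1665 H$ ($l{\left(H \right)} = 3 \left(554 H + H\right) = 3 \cdot 555 H = 1665 H$)
$\frac{64945 + l{\left(-692 \right)}}{\left(284 + 329\right) 229 + \left(37540 - -73611\right)} = \frac{64945 + 1665 \left(-692\right)}{\left(284 + 329\right) 229 + \left(37540 - -73611\right)} = \frac{64945 - 1152180}{613 \cdot 229 + \left(37540 + 73611\right)} = - \frac{1087235}{140377 + 111151} = - \frac{1087235}{251528}$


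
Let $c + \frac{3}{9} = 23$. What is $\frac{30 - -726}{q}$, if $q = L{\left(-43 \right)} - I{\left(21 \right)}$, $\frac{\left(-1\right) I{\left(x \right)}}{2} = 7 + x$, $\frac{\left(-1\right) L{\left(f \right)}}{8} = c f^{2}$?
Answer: $- \frac{567}{251422} \approx -0.0022552$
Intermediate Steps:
$c = \frac{68}{3}$ ($c = - \frac{1}{3} + 23 = \frac{68}{3} \approx 22.667$)
$L{\left(f \right)} = - \frac{544 f^{2}}{3}$ ($L{\left(f \right)} = - 8 \frac{68 f^{2}}{3} = - \frac{544 f^{2}}{3}$)
$I{\left(x \right)} = -14 - 2 x$ ($I{\left(x \right)} = - 2 \left(7 + x\right) = -14 - 2 x$)
$q = - \frac{1005688}{3}$ ($q = - \frac{544 \left(-43\right)^{2}}{3} - \left(-14 - 42\right) = \left(- \frac{544}{3}\right) 1849 - \left(-14 - 42\right) = - \frac{1005856}{3} - -56 = - \frac{1005856}{3} + 56 = - \frac{1005688}{3} \approx -3.3523 \cdot 10^{5}$)
$\frac{30 - -726}{q} = \frac{30 - -726}{- \frac{1005688}{3}} = \left(30 + 726\right) \left(- \frac{3}{1005688}\right) = 756 \left(- \frac{3}{1005688}\right) = - \frac{567}{251422}$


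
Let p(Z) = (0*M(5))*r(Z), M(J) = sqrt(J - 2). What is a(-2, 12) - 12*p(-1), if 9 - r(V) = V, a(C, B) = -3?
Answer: -3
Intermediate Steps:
r(V) = 9 - V
M(J) = sqrt(-2 + J)
p(Z) = 0 (p(Z) = (0*sqrt(-2 + 5))*(9 - Z) = (0*sqrt(3))*(9 - Z) = 0*(9 - Z) = 0)
a(-2, 12) - 12*p(-1) = -3 - 12*0 = -3 + 0 = -3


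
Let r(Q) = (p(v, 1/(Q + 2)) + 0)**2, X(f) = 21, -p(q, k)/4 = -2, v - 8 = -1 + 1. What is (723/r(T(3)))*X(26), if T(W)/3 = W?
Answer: 15183/64 ≈ 237.23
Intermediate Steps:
v = 8 (v = 8 + (-1 + 1) = 8 + 0 = 8)
p(q, k) = 8 (p(q, k) = -4*(-2) = 8)
T(W) = 3*W
r(Q) = 64 (r(Q) = (8 + 0)**2 = 8**2 = 64)
(723/r(T(3)))*X(26) = (723/64)*21 = 15183/64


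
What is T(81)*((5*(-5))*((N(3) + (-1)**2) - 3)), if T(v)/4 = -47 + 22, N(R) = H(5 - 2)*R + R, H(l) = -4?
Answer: -27500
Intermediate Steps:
N(R) = -3*R (N(R) = -4*R + R = -3*R)
T(v) = -100 (T(v) = 4*(-47 + 22) = 4*(-25) = -100)
T(81)*((5*(-5))*((N(3) + (-1)**2) - 3)) = -100*5*(-5)*((-3*3 + (-1)**2) - 3) = -(-2500)*((-9 + 1) - 3) = -(-2500)*(-8 - 3) = -(-2500)*(-11) = -100*275 = -27500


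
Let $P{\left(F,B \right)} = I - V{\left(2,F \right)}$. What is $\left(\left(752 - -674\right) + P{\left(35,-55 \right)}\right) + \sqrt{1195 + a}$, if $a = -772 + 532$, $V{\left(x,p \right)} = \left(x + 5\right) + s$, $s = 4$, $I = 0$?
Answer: $1415 + \sqrt{955} \approx 1445.9$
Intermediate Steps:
$V{\left(x,p \right)} = 9 + x$ ($V{\left(x,p \right)} = \left(x + 5\right) + 4 = \left(5 + x\right) + 4 = 9 + x$)
$P{\left(F,B \right)} = -11$ ($P{\left(F,B \right)} = 0 - \left(9 + 2\right) = 0 - 11 = -11$)
$a = -240$
$\left(\left(752 - -674\right) + P{\left(35,-55 \right)}\right) + \sqrt{1195 + a} = \left(\left(752 - -674\right) - 11\right) + \sqrt{1195 - 240} = \left(\left(752 + 674\right) - 11\right) + \sqrt{955} = \left(1426 - 11\right) + \sqrt{955} = 1415 + \sqrt{955}$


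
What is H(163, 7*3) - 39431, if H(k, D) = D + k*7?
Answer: -38269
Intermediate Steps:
H(k, D) = D + 7*k
H(163, 7*3) - 39431 = (7*3 + 7*163) - 39431 = (21 + 1141) - 39431 = 1162 - 39431 = -38269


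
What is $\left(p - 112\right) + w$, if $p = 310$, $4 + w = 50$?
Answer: $244$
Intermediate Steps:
$w = 46$ ($w = -4 + 50 = 46$)
$\left(p - 112\right) + w = \left(310 - 112\right) + 46 = 198 + 46 = 244$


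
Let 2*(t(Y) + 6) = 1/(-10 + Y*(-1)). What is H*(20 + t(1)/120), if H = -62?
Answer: -1632677/1320 ≈ -1236.9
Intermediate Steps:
t(Y) = -6 + 1/(2*(-10 - Y)) (t(Y) = -6 + 1/(2*(-10 + Y*(-1))) = -6 + 1/(2*(-10 - Y)))
H*(20 + t(1)/120) = -62*(20 + ((-121 - 12*1)/(2*(10 + 1)))/120) = -62*(20 + ((½)*(-121 - 12)/11)*(1/120)) = -62*(20 + ((½)*(1/11)*(-133))*(1/120)) = -62*(20 - 133/22*1/120) = -62*(20 - 133/2640) = -62*52667/2640 = -1632677/1320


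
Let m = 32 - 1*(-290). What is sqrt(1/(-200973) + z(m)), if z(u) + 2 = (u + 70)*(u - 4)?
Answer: 7*sqrt(102750884697057)/200973 ≈ 353.06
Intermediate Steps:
m = 322 (m = 32 + 290 = 322)
z(u) = -2 + (-4 + u)*(70 + u) (z(u) = -2 + (u + 70)*(u - 4) = -2 + (70 + u)*(-4 + u) = -2 + (-4 + u)*(70 + u))
sqrt(1/(-200973) + z(m)) = sqrt(1/(-200973) + (-282 + 322**2 + 66*322)) = sqrt(-1/200973 + (-282 + 103684 + 21252)) = sqrt(-1/200973 + 124654) = sqrt(25052088341/200973) = 7*sqrt(102750884697057)/200973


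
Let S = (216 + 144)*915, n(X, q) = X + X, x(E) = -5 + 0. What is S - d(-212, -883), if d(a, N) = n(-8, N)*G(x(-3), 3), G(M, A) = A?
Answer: 329448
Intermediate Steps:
x(E) = -5
n(X, q) = 2*X
d(a, N) = -48 (d(a, N) = (2*(-8))*3 = -16*3 = -48)
S = 329400 (S = 360*915 = 329400)
S - d(-212, -883) = 329400 - 1*(-48) = 329400 + 48 = 329448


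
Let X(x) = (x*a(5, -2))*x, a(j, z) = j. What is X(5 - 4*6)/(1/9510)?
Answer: 17165550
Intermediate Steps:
X(x) = 5*x² (X(x) = (x*5)*x = (5*x)*x = 5*x²)
X(5 - 4*6)/(1/9510) = (5*(5 - 4*6)²)/(1/9510) = (5*(5 - 24)²)/(1/9510) = (5*(-19)²)*9510 = (5*361)*9510 = 1805*9510 = 17165550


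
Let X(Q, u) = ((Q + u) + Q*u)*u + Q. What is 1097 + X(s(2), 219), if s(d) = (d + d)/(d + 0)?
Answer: 145420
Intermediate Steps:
s(d) = 2 (s(d) = (2*d)/d = 2)
X(Q, u) = Q + u*(Q + u + Q*u) (X(Q, u) = (Q + u + Q*u)*u + Q = u*(Q + u + Q*u) + Q = Q + u*(Q + u + Q*u))
1097 + X(s(2), 219) = 1097 + (2 + 219² + 2*219 + 2*219²) = 1097 + (2 + 47961 + 438 + 2*47961) = 1097 + (2 + 47961 + 438 + 95922) = 1097 + 144323 = 145420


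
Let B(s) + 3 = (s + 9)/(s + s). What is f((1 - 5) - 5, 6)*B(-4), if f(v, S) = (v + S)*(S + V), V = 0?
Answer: 261/4 ≈ 65.250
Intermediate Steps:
B(s) = -3 + (9 + s)/(2*s) (B(s) = -3 + (s + 9)/(s + s) = -3 + (9 + s)/((2*s)) = -3 + (9 + s)*(1/(2*s)) = -3 + (9 + s)/(2*s))
f(v, S) = S*(S + v) (f(v, S) = (v + S)*(S + 0) = (S + v)*S = S*(S + v))
f((1 - 5) - 5, 6)*B(-4) = (6*(6 + ((1 - 5) - 5)))*((½)*(9 - 5*(-4))/(-4)) = (6*(6 + (-4 - 5)))*((½)*(-¼)*(9 + 20)) = (6*(6 - 9))*((½)*(-¼)*29) = (6*(-3))*(-29/8) = -18*(-29/8) = 261/4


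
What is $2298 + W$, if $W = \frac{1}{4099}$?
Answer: $\frac{9419503}{4099} \approx 2298.0$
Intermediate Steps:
$W = \frac{1}{4099} \approx 0.00024396$
$2298 + W = 2298 + \frac{1}{4099} = \frac{9419503}{4099}$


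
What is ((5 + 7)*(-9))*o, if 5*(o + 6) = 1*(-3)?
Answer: 3564/5 ≈ 712.80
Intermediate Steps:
o = -33/5 (o = -6 + (1*(-3))/5 = -6 + (⅕)*(-3) = -6 - ⅗ = -33/5 ≈ -6.6000)
((5 + 7)*(-9))*o = ((5 + 7)*(-9))*(-33/5) = (12*(-9))*(-33/5) = -108*(-33/5) = 3564/5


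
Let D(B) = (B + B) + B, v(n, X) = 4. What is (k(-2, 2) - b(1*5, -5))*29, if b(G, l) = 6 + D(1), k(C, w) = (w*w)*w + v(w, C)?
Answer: 87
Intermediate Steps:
k(C, w) = 4 + w³ (k(C, w) = (w*w)*w + 4 = w²*w + 4 = w³ + 4 = 4 + w³)
D(B) = 3*B (D(B) = 2*B + B = 3*B)
b(G, l) = 9 (b(G, l) = 6 + 3*1 = 6 + 3 = 9)
(k(-2, 2) - b(1*5, -5))*29 = ((4 + 2³) - 1*9)*29 = ((4 + 8) - 9)*29 = (12 - 9)*29 = 3*29 = 87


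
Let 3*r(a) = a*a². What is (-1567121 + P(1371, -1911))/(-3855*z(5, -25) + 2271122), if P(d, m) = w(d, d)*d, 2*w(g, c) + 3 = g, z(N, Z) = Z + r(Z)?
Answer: -629357/22445622 ≈ -0.028039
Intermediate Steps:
r(a) = a³/3 (r(a) = (a*a²)/3 = a³/3)
z(N, Z) = Z + Z³/3
w(g, c) = -3/2 + g/2
P(d, m) = d*(-3/2 + d/2) (P(d, m) = (-3/2 + d/2)*d = d*(-3/2 + d/2))
(-1567121 + P(1371, -1911))/(-3855*z(5, -25) + 2271122) = (-1567121 + (½)*1371*(-3 + 1371))/(-3855*(-25 + (⅓)*(-25)³) + 2271122) = (-1567121 + (½)*1371*1368)/(-3855*(-25 + (⅓)*(-15625)) + 2271122) = (-1567121 + 937764)/(-3855*(-25 - 15625/3) + 2271122) = -629357/(-3855*(-15700/3) + 2271122) = -629357/(20174500 + 2271122) = -629357/22445622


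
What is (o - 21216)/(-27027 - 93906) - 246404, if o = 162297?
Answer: -9932838671/40311 ≈ -2.4641e+5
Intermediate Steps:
(o - 21216)/(-27027 - 93906) - 246404 = (162297 - 21216)/(-27027 - 93906) - 246404 = 141081/(-120933) - 246404 = 141081*(-1/120933) - 246404 = -47027/40311 - 246404 = -9932838671/40311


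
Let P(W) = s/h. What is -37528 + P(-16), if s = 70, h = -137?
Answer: -5141406/137 ≈ -37529.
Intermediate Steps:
P(W) = -70/137 (P(W) = 70/(-137) = 70*(-1/137) = -70/137)
-37528 + P(-16) = -37528 - 70/137 = -5141406/137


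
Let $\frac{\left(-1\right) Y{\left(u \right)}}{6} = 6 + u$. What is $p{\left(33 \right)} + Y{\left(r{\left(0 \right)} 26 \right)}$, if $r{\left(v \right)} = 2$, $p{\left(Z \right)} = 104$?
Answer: $-244$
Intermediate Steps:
$Y{\left(u \right)} = -36 - 6 u$ ($Y{\left(u \right)} = - 6 \left(6 + u\right) = -36 - 6 u$)
$p{\left(33 \right)} + Y{\left(r{\left(0 \right)} 26 \right)} = 104 - \left(36 + 6 \cdot 2 \cdot 26\right) = 104 - 348 = -244$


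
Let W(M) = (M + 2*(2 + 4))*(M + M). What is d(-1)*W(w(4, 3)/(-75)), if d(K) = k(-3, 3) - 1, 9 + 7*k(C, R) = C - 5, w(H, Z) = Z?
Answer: 14352/4375 ≈ 3.2805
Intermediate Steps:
k(C, R) = -2 + C/7 (k(C, R) = -9/7 + (C - 5)/7 = -9/7 + (-5 + C)/7 = -9/7 + (-5/7 + C/7) = -2 + C/7)
d(K) = -24/7 (d(K) = (-2 + (⅐)*(-3)) - 1 = (-2 - 3/7) - 1 = -17/7 - 1 = -24/7)
W(M) = 2*M*(12 + M) (W(M) = (M + 2*6)*(2*M) = (M + 12)*(2*M) = (12 + M)*(2*M) = 2*M*(12 + M))
d(-1)*W(w(4, 3)/(-75)) = -48*3/(-75)*(12 + 3/(-75))/7 = -48*3*(-1/75)*(12 + 3*(-1/75))/7 = -48*(-1)*(12 - 1/25)/(7*25) = -48*(-1)*299/(7*25*25) = -24/7*(-598/625) = 14352/4375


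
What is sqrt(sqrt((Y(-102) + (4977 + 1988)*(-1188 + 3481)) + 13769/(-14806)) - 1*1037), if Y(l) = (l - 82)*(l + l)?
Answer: sqrt(-227328688532 + 44418*sqrt(389921923708878))/14806 ≈ 54.443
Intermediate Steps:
Y(l) = 2*l*(-82 + l) (Y(l) = (-82 + l)*(2*l) = 2*l*(-82 + l))
sqrt(sqrt((Y(-102) + (4977 + 1988)*(-1188 + 3481)) + 13769/(-14806)) - 1*1037) = sqrt(sqrt((2*(-102)*(-82 - 102) + (4977 + 1988)*(-1188 + 3481)) + 13769/(-14806)) - 1*1037) = sqrt(sqrt((2*(-102)*(-184) + 6965*2293) + 13769*(-1/14806)) - 1037) = sqrt(sqrt((37536 + 15970745) - 13769/14806) - 1037) = sqrt(sqrt(16008281 - 13769/14806) - 1037) = sqrt(sqrt(237018594717/14806) - 1037) = sqrt(3*sqrt(389921923708878)/14806 - 1037) = sqrt(-1037 + 3*sqrt(389921923708878)/14806)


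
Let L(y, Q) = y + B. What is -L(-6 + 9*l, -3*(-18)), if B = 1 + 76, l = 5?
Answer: -116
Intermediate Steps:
B = 77
L(y, Q) = 77 + y (L(y, Q) = y + 77 = 77 + y)
-L(-6 + 9*l, -3*(-18)) = -(77 + (-6 + 9*5)) = -(77 + (-6 + 45)) = -(77 + 39) = -1*116 = -116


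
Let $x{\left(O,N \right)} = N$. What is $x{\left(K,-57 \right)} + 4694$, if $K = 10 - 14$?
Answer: $4637$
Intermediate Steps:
$K = -4$
$x{\left(K,-57 \right)} + 4694 = -57 + 4694 = 4637$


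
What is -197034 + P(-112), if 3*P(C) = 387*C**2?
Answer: 1421142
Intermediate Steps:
P(C) = 129*C**2 (P(C) = (387*C**2)/3 = 129*C**2)
-197034 + P(-112) = -197034 + 129*(-112)**2 = -197034 + 129*12544 = -197034 + 1618176 = 1421142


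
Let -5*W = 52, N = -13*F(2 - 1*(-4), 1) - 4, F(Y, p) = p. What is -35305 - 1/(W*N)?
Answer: -31209625/884 ≈ -35305.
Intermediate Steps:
N = -17 (N = -13*1 - 4 = -13 - 4 = -17)
W = -52/5 (W = -⅕*52 = -52/5 ≈ -10.400)
-35305 - 1/(W*N) = -35305 - 1/((-52/5*(-17))) = -35305 - 1/884/5 = -35305 - 1*5/884 = -35305 - 5/884 = -31209625/884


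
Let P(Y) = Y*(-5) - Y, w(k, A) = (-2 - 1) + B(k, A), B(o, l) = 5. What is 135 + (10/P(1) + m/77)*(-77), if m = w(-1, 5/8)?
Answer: 784/3 ≈ 261.33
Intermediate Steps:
w(k, A) = 2 (w(k, A) = (-2 - 1) + 5 = -3 + 5 = 2)
m = 2
P(Y) = -6*Y (P(Y) = -5*Y - Y = -6*Y)
135 + (10/P(1) + m/77)*(-77) = 135 + (10/((-6*1)) + 2/77)*(-77) = 135 + (10/(-6) + 2*(1/77))*(-77) = 135 + (10*(-1/6) + 2/77)*(-77) = 135 + (-5/3 + 2/77)*(-77) = 135 - 379/231*(-77) = 135 + 379/3 = 784/3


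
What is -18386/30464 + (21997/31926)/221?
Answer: -1897867511/3160929408 ≈ -0.60041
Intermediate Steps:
-18386/30464 + (21997/31926)/221 = -18386*1/30464 + (21997*(1/31926))*(1/221) = -9193/15232 + (21997/31926)*(1/221) = -9193/15232 + 21997/7055646 = -1897867511/3160929408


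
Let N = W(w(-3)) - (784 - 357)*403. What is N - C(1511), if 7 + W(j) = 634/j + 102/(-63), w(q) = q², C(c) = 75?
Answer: -10841933/63 ≈ -1.7209e+5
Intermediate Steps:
W(j) = -181/21 + 634/j (W(j) = -7 + (634/j + 102/(-63)) = -7 + (634/j + 102*(-1/63)) = -7 + (634/j - 34/21) = -7 + (-34/21 + 634/j) = -181/21 + 634/j)
N = -10837208/63 (N = (-181/21 + 634/((-3)²)) - (784 - 357)*403 = (-181/21 + 634/9) - 427*403 = (-181/21 + 634*(⅑)) - 1*172081 = (-181/21 + 634/9) - 172081 = 3895/63 - 172081 = -10837208/63 ≈ -1.7202e+5)
N - C(1511) = -10837208/63 - 1*75 = -10837208/63 - 75 = -10841933/63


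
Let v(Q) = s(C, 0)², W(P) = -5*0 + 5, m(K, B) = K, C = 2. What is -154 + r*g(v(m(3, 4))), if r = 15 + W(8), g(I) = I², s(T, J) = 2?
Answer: 166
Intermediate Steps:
W(P) = 5 (W(P) = 0 + 5 = 5)
v(Q) = 4 (v(Q) = 2² = 4)
r = 20 (r = 15 + 5 = 20)
-154 + r*g(v(m(3, 4))) = -154 + 20*4² = -154 + 20*16 = -154 + 320 = 166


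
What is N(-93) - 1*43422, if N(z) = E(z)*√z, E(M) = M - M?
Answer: -43422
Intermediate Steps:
E(M) = 0
N(z) = 0 (N(z) = 0*√z = 0)
N(-93) - 1*43422 = 0 - 1*43422 = 0 - 43422 = -43422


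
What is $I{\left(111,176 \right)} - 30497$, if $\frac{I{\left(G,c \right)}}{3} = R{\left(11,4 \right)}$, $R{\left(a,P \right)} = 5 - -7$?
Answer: $-30461$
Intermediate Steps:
$R{\left(a,P \right)} = 12$ ($R{\left(a,P \right)} = 5 + 7 = 12$)
$I{\left(G,c \right)} = 36$ ($I{\left(G,c \right)} = 3 \cdot 12 = 36$)
$I{\left(111,176 \right)} - 30497 = 36 - 30497 = -30461$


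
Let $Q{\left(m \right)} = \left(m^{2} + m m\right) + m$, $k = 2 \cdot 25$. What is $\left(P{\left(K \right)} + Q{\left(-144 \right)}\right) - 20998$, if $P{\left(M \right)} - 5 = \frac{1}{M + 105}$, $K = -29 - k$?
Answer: $\frac{528711}{26} \approx 20335.0$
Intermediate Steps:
$k = 50$
$Q{\left(m \right)} = m + 2 m^{2}$ ($Q{\left(m \right)} = \left(m^{2} + m^{2}\right) + m = 2 m^{2} + m = m + 2 m^{2}$)
$K = -79$ ($K = -29 - 50 = -79$)
$P{\left(M \right)} = 5 + \frac{1}{105 + M}$ ($P{\left(M \right)} = 5 + \frac{1}{M + 105} = 5 + \frac{1}{105 + M}$)
$\left(P{\left(K \right)} + Q{\left(-144 \right)}\right) - 20998 = \left(\frac{526 + 5 \left(-79\right)}{105 - 79} - 144 \left(1 + 2 \left(-144\right)\right)\right) - 20998 = \left(\frac{526 - 395}{26} - 144 \left(1 - 288\right)\right) - 20998 = \left(\frac{1}{26} \cdot 131 - -41328\right) - 20998 = \left(\frac{131}{26} + 41328\right) - 20998 = \frac{1074659}{26} - 20998 = \frac{528711}{26}$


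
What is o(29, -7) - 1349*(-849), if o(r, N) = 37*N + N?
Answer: 1145035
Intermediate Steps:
o(r, N) = 38*N
o(29, -7) - 1349*(-849) = 38*(-7) - 1349*(-849) = -266 + 1145301 = 1145035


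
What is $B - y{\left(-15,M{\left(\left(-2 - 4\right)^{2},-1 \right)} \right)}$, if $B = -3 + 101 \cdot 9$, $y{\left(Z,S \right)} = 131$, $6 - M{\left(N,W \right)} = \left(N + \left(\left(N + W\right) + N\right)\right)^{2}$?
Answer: $775$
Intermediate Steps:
$M{\left(N,W \right)} = 6 - \left(W + 3 N\right)^{2}$ ($M{\left(N,W \right)} = 6 - \left(N + \left(\left(N + W\right) + N\right)\right)^{2} = 6 - \left(N + \left(W + 2 N\right)\right)^{2} = 6 - \left(W + 3 N\right)^{2}$)
$B = 906$ ($B = -3 + 909 = 906$)
$B - y{\left(-15,M{\left(\left(-2 - 4\right)^{2},-1 \right)} \right)} = 906 - 131 = 775$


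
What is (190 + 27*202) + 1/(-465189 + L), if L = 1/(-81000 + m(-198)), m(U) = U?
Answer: 213187518210214/37772416423 ≈ 5644.0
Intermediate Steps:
L = -1/81198 (L = 1/(-81000 - 198) = 1/(-81198) = -1/81198 ≈ -1.2316e-5)
(190 + 27*202) + 1/(-465189 + L) = (190 + 27*202) + 1/(-465189 - 1/81198) = (190 + 5454) + 1/(-37772416423/81198) = 5644 - 81198/37772416423 = 213187518210214/37772416423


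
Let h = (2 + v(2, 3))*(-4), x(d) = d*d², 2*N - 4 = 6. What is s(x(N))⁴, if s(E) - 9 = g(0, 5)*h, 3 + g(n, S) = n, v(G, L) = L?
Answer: 22667121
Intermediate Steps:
N = 5 (N = 2 + (½)*6 = 2 + 3 = 5)
x(d) = d³
g(n, S) = -3 + n
h = -20 (h = (2 + 3)*(-4) = 5*(-4) = -20)
s(E) = 69 (s(E) = 9 + (-3 + 0)*(-20) = 9 - 3*(-20) = 9 + 60 = 69)
s(x(N))⁴ = 69⁴ = 22667121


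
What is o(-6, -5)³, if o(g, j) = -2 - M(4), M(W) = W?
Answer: -216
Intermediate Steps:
o(g, j) = -6 (o(g, j) = -2 - 1*4 = -2 - 4 = -6)
o(-6, -5)³ = (-6)³ = -216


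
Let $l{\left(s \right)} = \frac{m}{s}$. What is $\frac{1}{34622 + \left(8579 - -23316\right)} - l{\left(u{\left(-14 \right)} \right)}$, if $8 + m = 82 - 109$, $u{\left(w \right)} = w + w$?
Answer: $- \frac{332581}{266068} \approx -1.25$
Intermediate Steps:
$u{\left(w \right)} = 2 w$
$m = -35$ ($m = -8 + \left(82 - 109\right) = -8 - 27 = -35$)
$l{\left(s \right)} = - \frac{35}{s}$
$\frac{1}{34622 + \left(8579 - -23316\right)} - l{\left(u{\left(-14 \right)} \right)} = \frac{1}{34622 + \left(8579 - -23316\right)} - - \frac{35}{2 \left(-14\right)} = \frac{1}{34622 + \left(8579 + 23316\right)} - - \frac{35}{-28} = \frac{1}{34622 + 31895} - \left(-35\right) \left(- \frac{1}{28}\right) = \frac{1}{66517} - \frac{5}{4} = - \frac{332581}{266068}$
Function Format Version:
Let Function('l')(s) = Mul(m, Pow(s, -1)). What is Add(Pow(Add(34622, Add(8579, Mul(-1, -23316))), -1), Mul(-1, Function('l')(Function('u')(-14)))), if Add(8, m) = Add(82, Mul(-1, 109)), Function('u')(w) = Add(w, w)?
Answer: Rational(-332581, 266068) ≈ -1.2500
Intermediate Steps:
Function('u')(w) = Mul(2, w)
m = -35 (m = Add(-8, Add(82, Mul(-1, 109))) = Add(-8, Add(82, -109)) = Add(-8, -27) = -35)
Function('l')(s) = Mul(-35, Pow(s, -1))
Add(Pow(Add(34622, Add(8579, Mul(-1, -23316))), -1), Mul(-1, Function('l')(Function('u')(-14)))) = Add(Pow(Add(34622, Add(8579, Mul(-1, -23316))), -1), Mul(-1, Mul(-35, Pow(Mul(2, -14), -1)))) = Add(Pow(Add(34622, Add(8579, 23316)), -1), Mul(-1, Mul(-35, Pow(-28, -1)))) = Add(Pow(Add(34622, 31895), -1), Mul(-1, Mul(-35, Rational(-1, 28)))) = Add(Pow(66517, -1), Mul(-1, Rational(5, 4))) = Add(Rational(1, 66517), Rational(-5, 4)) = Rational(-332581, 266068)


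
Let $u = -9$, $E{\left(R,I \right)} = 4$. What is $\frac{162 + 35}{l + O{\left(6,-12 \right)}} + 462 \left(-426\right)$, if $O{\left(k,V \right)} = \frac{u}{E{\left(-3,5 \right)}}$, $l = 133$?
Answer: $- \frac{102931888}{523} \approx -1.9681 \cdot 10^{5}$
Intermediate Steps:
$O{\left(k,V \right)} = - \frac{9}{4}$
$\frac{162 + 35}{l + O{\left(6,-12 \right)}} + 462 \left(-426\right) = \frac{162 + 35}{133 - \frac{9}{4}} + 462 \left(-426\right) = \frac{197}{\frac{523}{4}} - 196812 = 197 \cdot \frac{4}{523} - 196812 = \frac{788}{523} - 196812 = - \frac{102931888}{523}$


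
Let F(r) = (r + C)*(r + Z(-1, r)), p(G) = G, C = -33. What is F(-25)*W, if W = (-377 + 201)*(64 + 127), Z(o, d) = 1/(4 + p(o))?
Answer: -144279872/3 ≈ -4.8093e+7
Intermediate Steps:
Z(o, d) = 1/(4 + o)
F(r) = (-33 + r)*(⅓ + r) (F(r) = (r - 33)*(r + 1/(4 - 1)) = (-33 + r)*(r + 1/3) = (-33 + r)*(r + ⅓) = (-33 + r)*(⅓ + r))
W = -33616 (W = -176*191 = -33616)
F(-25)*W = (-11 + (-25)² - 98/3*(-25))*(-33616) = (-11 + 625 + 2450/3)*(-33616) = (4292/3)*(-33616) = -144279872/3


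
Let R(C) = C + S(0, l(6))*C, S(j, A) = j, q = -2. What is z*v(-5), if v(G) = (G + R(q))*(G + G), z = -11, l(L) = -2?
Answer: -770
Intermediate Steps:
R(C) = C (R(C) = C + 0*C = C + 0 = C)
v(G) = 2*G*(-2 + G) (v(G) = (G - 2)*(G + G) = (-2 + G)*(2*G) = 2*G*(-2 + G))
z*v(-5) = -22*(-5)*(-2 - 5) = -22*(-5)*(-7) = -11*70 = -770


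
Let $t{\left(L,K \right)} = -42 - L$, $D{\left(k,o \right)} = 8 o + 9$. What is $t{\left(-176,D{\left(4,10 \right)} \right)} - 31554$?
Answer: $-31420$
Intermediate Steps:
$D{\left(k,o \right)} = 9 + 8 o$
$t{\left(-176,D{\left(4,10 \right)} \right)} - 31554 = \left(-42 - -176\right) - 31554 = \left(-42 + 176\right) - 31554 = 134 - 31554 = -31420$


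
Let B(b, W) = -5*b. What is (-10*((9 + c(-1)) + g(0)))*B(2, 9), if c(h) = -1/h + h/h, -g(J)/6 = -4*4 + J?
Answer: 10700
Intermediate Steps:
g(J) = 96 - 6*J (g(J) = -6*(-4*4 + J) = -6*(-16 + J) = 96 - 6*J)
c(h) = 1 - 1/h (c(h) = -1/h + 1 = 1 - 1/h)
(-10*((9 + c(-1)) + g(0)))*B(2, 9) = (-10*((9 + (-1 - 1)/(-1)) + (96 - 6*0)))*(-5*2) = -10*((9 - 1*(-2)) + (96 + 0))*(-10) = -10*((9 + 2) + 96)*(-10) = -10*(11 + 96)*(-10) = -10*107*(-10) = -1070*(-10) = 10700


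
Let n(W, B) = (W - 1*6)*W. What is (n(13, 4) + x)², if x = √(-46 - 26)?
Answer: 8209 + 1092*I*√2 ≈ 8209.0 + 1544.3*I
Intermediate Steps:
x = 6*I*√2 (x = √(-72) = 6*I*√2 ≈ 8.4853*I)
n(W, B) = W*(-6 + W) (n(W, B) = (W - 6)*W = (-6 + W)*W = W*(-6 + W))
(n(13, 4) + x)² = (13*(-6 + 13) + 6*I*√2)² = (13*7 + 6*I*√2)² = (91 + 6*I*√2)²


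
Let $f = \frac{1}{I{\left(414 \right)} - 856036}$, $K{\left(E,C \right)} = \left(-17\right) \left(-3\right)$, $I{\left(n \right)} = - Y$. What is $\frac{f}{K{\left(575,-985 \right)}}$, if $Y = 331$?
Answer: $- \frac{1}{43674717} \approx -2.2897 \cdot 10^{-8}$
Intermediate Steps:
$I{\left(n \right)} = -331$ ($I{\left(n \right)} = \left(-1\right) 331 = -331$)
$K{\left(E,C \right)} = 51$
$f = - \frac{1}{856367}$ ($f = \frac{1}{-331 - 856036} = \frac{1}{-856367} = - \frac{1}{856367} \approx -1.1677 \cdot 10^{-6}$)
$\frac{f}{K{\left(575,-985 \right)}} = - \frac{1}{856367 \cdot 51} = \left(- \frac{1}{856367}\right) \frac{1}{51} = - \frac{1}{43674717}$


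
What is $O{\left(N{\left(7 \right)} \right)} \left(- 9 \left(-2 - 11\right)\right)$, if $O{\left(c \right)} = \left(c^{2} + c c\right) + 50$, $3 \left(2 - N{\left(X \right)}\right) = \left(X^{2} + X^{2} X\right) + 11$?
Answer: $4103684$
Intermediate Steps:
$N{\left(X \right)} = - \frac{5}{3} - \frac{X^{2}}{3} - \frac{X^{3}}{3}$ ($N{\left(X \right)} = 2 - \frac{\left(X^{2} + X^{2} X\right) + 11}{3} = 2 - \frac{\left(X^{2} + X^{3}\right) + 11}{3} = 2 - \frac{11 + X^{2} + X^{3}}{3} = 2 - \left(\frac{11}{3} + \frac{X^{2}}{3} + \frac{X^{3}}{3}\right) = - \frac{5}{3} - \frac{X^{2}}{3} - \frac{X^{3}}{3}$)
$O{\left(c \right)} = 50 + 2 c^{2}$ ($O{\left(c \right)} = \left(c^{2} + c^{2}\right) + 50 = 2 c^{2} + 50 = 50 + 2 c^{2}$)
$O{\left(N{\left(7 \right)} \right)} \left(- 9 \left(-2 - 11\right)\right) = \left(50 + 2 \left(- \frac{5}{3} - \frac{7^{2}}{3} - \frac{7^{3}}{3}\right)^{2}\right) \left(- 9 \left(-2 - 11\right)\right) = \left(50 + 2 \left(- \frac{5}{3} - \frac{49}{3} - \frac{343}{3}\right)^{2}\right) \left(\left(-9\right) \left(-13\right)\right) = \left(50 + 2 \left(- \frac{5}{3} - \frac{49}{3} - \frac{343}{3}\right)^{2}\right) 117 = \left(50 + 2 \left(- \frac{397}{3}\right)^{2}\right) 117 = \left(50 + 2 \cdot \frac{157609}{9}\right) 117 = \left(50 + \frac{315218}{9}\right) 117 = \frac{315668}{9} \cdot 117 = 4103684$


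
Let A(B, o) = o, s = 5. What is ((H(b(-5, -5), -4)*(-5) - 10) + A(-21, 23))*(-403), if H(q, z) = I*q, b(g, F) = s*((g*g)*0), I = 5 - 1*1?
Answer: -5239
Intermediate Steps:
I = 4 (I = 5 - 1 = 4)
b(g, F) = 0 (b(g, F) = 5*((g*g)*0) = 5*(g**2*0) = 5*0 = 0)
H(q, z) = 4*q
((H(b(-5, -5), -4)*(-5) - 10) + A(-21, 23))*(-403) = (((4*0)*(-5) - 10) + 23)*(-403) = ((0*(-5) - 10) + 23)*(-403) = ((0 - 10) + 23)*(-403) = (-10 + 23)*(-403) = 13*(-403) = -5239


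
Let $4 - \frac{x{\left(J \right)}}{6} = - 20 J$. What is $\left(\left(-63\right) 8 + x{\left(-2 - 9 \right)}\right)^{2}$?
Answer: $3240000$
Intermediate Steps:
$x{\left(J \right)} = 24 + 120 J$ ($x{\left(J \right)} = 24 - 6 \left(- 20 J\right) = 24 + 120 J$)
$\left(\left(-63\right) 8 + x{\left(-2 - 9 \right)}\right)^{2} = \left(\left(-63\right) 8 + \left(24 + 120 \left(-2 - 9\right)\right)\right)^{2} = \left(-504 + \left(24 + 120 \left(-2 - 9\right)\right)\right)^{2} = \left(-504 + \left(24 + 120 \left(-11\right)\right)\right)^{2} = \left(-504 + \left(24 - 1320\right)\right)^{2} = \left(-504 - 1296\right)^{2} = \left(-1800\right)^{2} = 3240000$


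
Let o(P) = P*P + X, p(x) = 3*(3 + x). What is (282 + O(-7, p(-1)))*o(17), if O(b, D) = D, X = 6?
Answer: 84960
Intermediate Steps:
p(x) = 9 + 3*x
o(P) = 6 + P² (o(P) = P*P + 6 = P² + 6 = 6 + P²)
(282 + O(-7, p(-1)))*o(17) = (282 + (9 + 3*(-1)))*(6 + 17²) = (282 + (9 - 3))*(6 + 289) = (282 + 6)*295 = 288*295 = 84960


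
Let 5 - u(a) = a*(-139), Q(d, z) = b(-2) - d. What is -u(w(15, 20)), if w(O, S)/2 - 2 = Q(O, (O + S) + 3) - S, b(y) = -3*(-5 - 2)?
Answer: 3331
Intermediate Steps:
b(y) = 21 (b(y) = -3*(-7) = 21)
Q(d, z) = 21 - d
w(O, S) = 46 - 2*O - 2*S (w(O, S) = 4 + 2*((21 - O) - S) = 4 + 2*(21 - O - S) = 4 + (42 - 2*O - 2*S) = 46 - 2*O - 2*S)
u(a) = 5 + 139*a (u(a) = 5 - a*(-139) = 5 - (-139)*a = 5 + 139*a)
-u(w(15, 20)) = -(5 + 139*(46 - 2*15 - 2*20)) = -(5 + 139*(46 - 30 - 40)) = -(5 + 139*(-24)) = -(5 - 3336) = -1*(-3331) = 3331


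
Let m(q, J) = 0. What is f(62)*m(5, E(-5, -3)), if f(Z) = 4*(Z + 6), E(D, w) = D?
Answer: 0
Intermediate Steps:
f(Z) = 24 + 4*Z (f(Z) = 4*(6 + Z) = 24 + 4*Z)
f(62)*m(5, E(-5, -3)) = (24 + 4*62)*0 = (24 + 248)*0 = 272*0 = 0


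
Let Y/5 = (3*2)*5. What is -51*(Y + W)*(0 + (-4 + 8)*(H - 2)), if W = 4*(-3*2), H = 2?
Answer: 0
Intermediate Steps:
Y = 150 (Y = 5*((3*2)*5) = 5*(6*5) = 5*30 = 150)
W = -24 (W = 4*(-6) = -24)
-51*(Y + W)*(0 + (-4 + 8)*(H - 2)) = -51*(150 - 24)*(0 + (-4 + 8)*(2 - 2)) = -6426*(0 + 4*0) = -6426*(0 + 0) = -6426*0 = -51*0 = 0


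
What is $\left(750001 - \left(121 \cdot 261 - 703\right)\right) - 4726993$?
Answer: $-4007870$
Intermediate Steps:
$\left(750001 - \left(121 \cdot 261 - 703\right)\right) - 4726993 = \left(750001 - \left(31581 - 703\right)\right) - 4726993 = \left(750001 - 30878\right) - 4726993 = 719123 - 4726993 = -4007870$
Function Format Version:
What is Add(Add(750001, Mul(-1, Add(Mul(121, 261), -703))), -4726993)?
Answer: -4007870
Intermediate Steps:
Add(Add(750001, Mul(-1, Add(Mul(121, 261), -703))), -4726993) = Add(Add(750001, Mul(-1, Add(31581, -703))), -4726993) = Add(Add(750001, Mul(-1, 30878)), -4726993) = Add(Add(750001, -30878), -4726993) = Add(719123, -4726993) = -4007870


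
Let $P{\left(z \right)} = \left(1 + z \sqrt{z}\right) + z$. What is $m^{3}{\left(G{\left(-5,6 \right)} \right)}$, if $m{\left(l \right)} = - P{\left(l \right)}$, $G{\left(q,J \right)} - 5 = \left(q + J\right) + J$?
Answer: $-69589 - 53640 \sqrt{3} \approx -1.625 \cdot 10^{5}$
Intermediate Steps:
$P{\left(z \right)} = 1 + z + z^{\frac{3}{2}}$ ($P{\left(z \right)} = \left(1 + z^{\frac{3}{2}}\right) + z = 1 + z + z^{\frac{3}{2}}$)
$G{\left(q,J \right)} = 5 + q + 2 J$ ($G{\left(q,J \right)} = 5 + \left(\left(q + J\right) + J\right) = 5 + \left(\left(J + q\right) + J\right) = 5 + \left(q + 2 J\right) = 5 + q + 2 J$)
$m{\left(l \right)} = -1 - l - l^{\frac{3}{2}}$ ($m{\left(l \right)} = - (1 + l + l^{\frac{3}{2}}) = -1 - l - l^{\frac{3}{2}}$)
$m^{3}{\left(G{\left(-5,6 \right)} \right)} = \left(-1 - \left(5 - 5 + 2 \cdot 6\right) - \left(5 - 5 + 2 \cdot 6\right)^{\frac{3}{2}}\right)^{3} = \left(-1 - \left(5 - 5 + 12\right) - \left(5 - 5 + 12\right)^{\frac{3}{2}}\right)^{3} = \left(-1 - 12 - 12^{\frac{3}{2}}\right)^{3} = \left(-1 - 12 - 24 \sqrt{3}\right)^{3} = \left(-13 - 24 \sqrt{3}\right)^{3}$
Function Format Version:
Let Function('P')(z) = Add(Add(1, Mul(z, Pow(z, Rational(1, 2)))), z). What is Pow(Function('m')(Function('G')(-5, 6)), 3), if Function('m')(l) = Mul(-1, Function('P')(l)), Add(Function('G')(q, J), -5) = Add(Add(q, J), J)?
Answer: Add(-69589, Mul(-53640, Pow(3, Rational(1, 2)))) ≈ -1.6250e+5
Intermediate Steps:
Function('P')(z) = Add(1, z, Pow(z, Rational(3, 2))) (Function('P')(z) = Add(Add(1, Pow(z, Rational(3, 2))), z) = Add(1, z, Pow(z, Rational(3, 2))))
Function('G')(q, J) = Add(5, q, Mul(2, J)) (Function('G')(q, J) = Add(5, Add(Add(q, J), J)) = Add(5, Add(Add(J, q), J)) = Add(5, Add(q, Mul(2, J))) = Add(5, q, Mul(2, J)))
Function('m')(l) = Add(-1, Mul(-1, l), Mul(-1, Pow(l, Rational(3, 2)))) (Function('m')(l) = Mul(-1, Add(1, l, Pow(l, Rational(3, 2)))) = Add(-1, Mul(-1, l), Mul(-1, Pow(l, Rational(3, 2)))))
Pow(Function('m')(Function('G')(-5, 6)), 3) = Pow(Add(-1, Mul(-1, Add(5, -5, Mul(2, 6))), Mul(-1, Pow(Add(5, -5, Mul(2, 6)), Rational(3, 2)))), 3) = Pow(Add(-1, Mul(-1, Add(5, -5, 12)), Mul(-1, Pow(Add(5, -5, 12), Rational(3, 2)))), 3) = Pow(Add(-1, Mul(-1, 12), Mul(-1, Pow(12, Rational(3, 2)))), 3) = Pow(Add(-1, -12, Mul(-1, Mul(24, Pow(3, Rational(1, 2))))), 3) = Pow(Add(-1, -12, Mul(-24, Pow(3, Rational(1, 2)))), 3) = Pow(Add(-13, Mul(-24, Pow(3, Rational(1, 2)))), 3)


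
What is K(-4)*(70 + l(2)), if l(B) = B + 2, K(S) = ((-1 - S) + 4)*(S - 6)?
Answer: -5180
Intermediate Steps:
K(S) = (-6 + S)*(3 - S) (K(S) = (3 - S)*(-6 + S) = (-6 + S)*(3 - S))
l(B) = 2 + B
K(-4)*(70 + l(2)) = (-18 - 1*(-4)² + 9*(-4))*(70 + (2 + 2)) = (-18 - 1*16 - 36)*(70 + 4) = (-18 - 16 - 36)*74 = -70*74 = -5180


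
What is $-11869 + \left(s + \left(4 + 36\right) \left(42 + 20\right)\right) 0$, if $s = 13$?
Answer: $-11869$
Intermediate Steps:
$-11869 + \left(s + \left(4 + 36\right) \left(42 + 20\right)\right) 0 = -11869 + \left(13 + \left(4 + 36\right) \left(42 + 20\right)\right) 0 = -11869 + \left(13 + 40 \cdot 62\right) 0 = -11869 + \left(13 + 2480\right) 0 = -11869 + 2493 \cdot 0 = -11869 + 0 = -11869$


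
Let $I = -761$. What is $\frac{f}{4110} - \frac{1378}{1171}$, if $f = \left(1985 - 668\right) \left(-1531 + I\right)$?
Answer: $- \frac{590067004}{802135} \approx -735.62$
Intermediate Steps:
$f = -3018564$ ($f = \left(1985 - 668\right) \left(-1531 - 761\right) = 1317 \left(-2292\right) = -3018564$)
$\frac{f}{4110} - \frac{1378}{1171} = - \frac{3018564}{4110} - \frac{1378}{1171} = \left(-3018564\right) \frac{1}{4110} - \frac{1378}{1171} = - \frac{503094}{685} - \frac{1378}{1171} = - \frac{590067004}{802135}$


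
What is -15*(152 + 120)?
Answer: -4080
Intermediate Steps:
-15*(152 + 120) = -15*272 = -4080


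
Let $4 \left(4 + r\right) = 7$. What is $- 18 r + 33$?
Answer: $\frac{147}{2} \approx 73.5$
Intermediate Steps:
$r = - \frac{9}{4}$ ($r = -4 + \frac{1}{4} \cdot 7 = -4 + \frac{7}{4} = - \frac{9}{4} \approx -2.25$)
$- 18 r + 33 = \left(-18\right) \left(- \frac{9}{4}\right) + 33 = \frac{81}{2} + 33 = \frac{147}{2}$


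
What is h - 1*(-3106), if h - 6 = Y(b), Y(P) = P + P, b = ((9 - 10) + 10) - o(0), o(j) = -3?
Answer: 3136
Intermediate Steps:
b = 12 (b = ((9 - 10) + 10) - 1*(-3) = (-1 + 10) + 3 = 9 + 3 = 12)
Y(P) = 2*P
h = 30 (h = 6 + 2*12 = 6 + 24 = 30)
h - 1*(-3106) = 30 - 1*(-3106) = 30 + 3106 = 3136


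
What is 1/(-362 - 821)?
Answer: -1/1183 ≈ -0.00084531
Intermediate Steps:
1/(-362 - 821) = 1/(-1183) = -1/1183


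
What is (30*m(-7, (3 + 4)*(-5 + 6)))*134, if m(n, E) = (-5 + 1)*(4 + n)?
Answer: 48240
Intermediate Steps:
m(n, E) = -16 - 4*n (m(n, E) = -4*(4 + n) = -16 - 4*n)
(30*m(-7, (3 + 4)*(-5 + 6)))*134 = (30*(-16 - 4*(-7)))*134 = (30*(-16 + 28))*134 = (30*12)*134 = 360*134 = 48240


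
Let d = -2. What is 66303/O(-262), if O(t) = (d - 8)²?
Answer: 66303/100 ≈ 663.03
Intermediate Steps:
O(t) = 100 (O(t) = (-2 - 8)² = (-10)² = 100)
66303/O(-262) = 66303/100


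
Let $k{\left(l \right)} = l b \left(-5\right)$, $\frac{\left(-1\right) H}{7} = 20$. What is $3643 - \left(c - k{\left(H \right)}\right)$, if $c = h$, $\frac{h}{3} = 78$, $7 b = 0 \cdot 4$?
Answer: $3409$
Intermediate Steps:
$H = -140$ ($H = \left(-7\right) 20 = -140$)
$b = 0$ ($b = \frac{0 \cdot 4}{7} = \frac{1}{7} \cdot 0 = 0$)
$h = 234$ ($h = 3 \cdot 78 = 234$)
$k{\left(l \right)} = 0$ ($k{\left(l \right)} = l 0 \left(-5\right) = 0 \left(-5\right) = 0$)
$c = 234$
$3643 - \left(c - k{\left(H \right)}\right) = 3643 + \left(0 - 234\right) = 3643 - 234 = 3409$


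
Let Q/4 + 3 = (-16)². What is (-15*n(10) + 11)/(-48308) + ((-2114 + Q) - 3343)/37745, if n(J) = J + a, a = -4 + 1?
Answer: -21118103/182338546 ≈ -0.11582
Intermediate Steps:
a = -3
n(J) = -3 + J (n(J) = J - 3 = -3 + J)
Q = 1012 (Q = -12 + 4*(-16)² = -12 + 4*256 = -12 + 1024 = 1012)
(-15*n(10) + 11)/(-48308) + ((-2114 + Q) - 3343)/37745 = (-15*(-3 + 10) + 11)/(-48308) + ((-2114 + 1012) - 3343)/37745 = (-15*7 + 11)*(-1/48308) + (-1102 - 3343)*(1/37745) = (-105 + 11)*(-1/48308) - 4445*1/37745 = -94*(-1/48308) - 889/7549 = 47/24154 - 889/7549 = -21118103/182338546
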